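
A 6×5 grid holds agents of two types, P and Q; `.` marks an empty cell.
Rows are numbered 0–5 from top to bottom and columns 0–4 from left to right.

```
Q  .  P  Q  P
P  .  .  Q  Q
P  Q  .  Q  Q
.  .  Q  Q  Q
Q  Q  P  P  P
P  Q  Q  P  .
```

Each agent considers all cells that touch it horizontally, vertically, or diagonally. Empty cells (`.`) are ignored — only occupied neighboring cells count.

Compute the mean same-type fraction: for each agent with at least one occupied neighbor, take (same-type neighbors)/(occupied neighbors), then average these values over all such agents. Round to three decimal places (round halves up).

0.490

(0,0)Q 0/1
(0,2)P 0/2
(0,3)Q 2/4
(0,4)P 0/3
(1,0)P 1/3
(1,3)Q 4/6
(1,4)Q 4/5
(2,0)P 1/2
(2,1)Q 1/3
(2,3)Q 6/6
(2,4)Q 5/5
(3,2)Q 4/6
(3,3)Q 4/7
(3,4)Q 3/5
(4,0)Q 2/3
(4,1)Q 4/6
(4,2)P 2/7
(4,3)P 3/7
(4,4)P 2/4
(5,0)P 0/3
(5,1)Q 3/5
(5,2)Q 2/5
(5,3)P 3/4
Sum over 23 agents: 0/1 + 0/2 + 2/4 + 0/3 + 1/3 + 4/6 + 4/5 + 1/2 + 1/3 + 6/6 + 5/5 + 4/6 + 4/7 + 3/5 + 2/3 + 4/6 + 2/7 + 3/7 + 2/4 + 0/3 + 3/5 + 2/5 + 3/4 = 4733/420; mean = 4733/420 ÷ 23 = 4733/9660 = 0.489958… → 0.490.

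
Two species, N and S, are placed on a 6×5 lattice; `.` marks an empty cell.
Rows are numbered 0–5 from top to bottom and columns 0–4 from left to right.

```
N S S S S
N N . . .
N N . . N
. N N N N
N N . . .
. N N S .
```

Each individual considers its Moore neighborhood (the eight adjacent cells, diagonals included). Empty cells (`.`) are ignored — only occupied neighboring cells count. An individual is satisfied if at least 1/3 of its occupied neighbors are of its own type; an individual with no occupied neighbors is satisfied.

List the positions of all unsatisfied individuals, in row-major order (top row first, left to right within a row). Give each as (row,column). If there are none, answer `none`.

(0,1), (5,3)

Row 0: (0,0)N 2/3 satisfied · (0,1)S 1/4 not · (0,2)S 2/3 satisfied · (0,3)S 2/2 satisfied · (0,4)S 1/1 satisfied
Row 1: (1,0)N 4/5 satisfied · (1,1)N 4/6 satisfied
Row 2: (2,0)N 4/4 satisfied · (2,1)N 5/5 satisfied · (2,4)N 2/2 satisfied
Row 3: (3,1)N 5/5 satisfied · (3,2)N 4/4 satisfied · (3,3)N 3/3 satisfied · (3,4)N 2/2 satisfied
Row 4: (4,0)N 3/3 satisfied · (4,1)N 5/5 satisfied
Row 5: (5,1)N 3/3 satisfied · (5,2)N 2/3 satisfied · (5,3)S 0/1 not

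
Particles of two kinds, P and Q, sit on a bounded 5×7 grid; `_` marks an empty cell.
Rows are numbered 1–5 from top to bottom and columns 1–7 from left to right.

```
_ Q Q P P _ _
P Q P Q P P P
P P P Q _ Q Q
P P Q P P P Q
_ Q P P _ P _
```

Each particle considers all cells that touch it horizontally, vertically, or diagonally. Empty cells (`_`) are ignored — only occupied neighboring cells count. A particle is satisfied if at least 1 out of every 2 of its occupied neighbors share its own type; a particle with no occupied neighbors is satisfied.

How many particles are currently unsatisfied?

Row 1: (1,2)Q 2/4 ok · (1,3)Q 3/5 ok · (1,4)P 3/5 ok · (1,5)P 3/4 ok
Row 2: (2,1)P 2/4 ok · (2,2)Q 2/7 unhappy · (2,3)P 3/8 unhappy · (2,4)Q 2/7 unhappy · (2,5)P 3/6 ok · (2,6)P 3/5 ok · (2,7)P 1/3 unhappy
Row 3: (3,1)P 4/5 ok · (3,2)P 6/8 ok · (3,3)P 4/8 ok · (3,4)Q 2/7 unhappy · (3,6)Q 2/7 unhappy · (3,7)Q 2/5 unhappy
Row 4: (4,1)P 3/4 ok · (4,2)P 5/7 ok · (4,3)Q 2/8 unhappy · (4,4)P 4/6 ok · (4,5)P 4/6 ok · (4,6)P 2/5 unhappy · (4,7)Q 2/4 ok
Row 5: (5,2)Q 1/4 unhappy · (5,3)P 3/5 ok · (5,4)P 3/4 ok · (5,6)P 2/3 ok
Unsatisfied: (2,2), (2,3), (2,4), (2,7), (3,4), (3,6), (3,7), (4,3), (4,6), (5,2) — 10 in total.

10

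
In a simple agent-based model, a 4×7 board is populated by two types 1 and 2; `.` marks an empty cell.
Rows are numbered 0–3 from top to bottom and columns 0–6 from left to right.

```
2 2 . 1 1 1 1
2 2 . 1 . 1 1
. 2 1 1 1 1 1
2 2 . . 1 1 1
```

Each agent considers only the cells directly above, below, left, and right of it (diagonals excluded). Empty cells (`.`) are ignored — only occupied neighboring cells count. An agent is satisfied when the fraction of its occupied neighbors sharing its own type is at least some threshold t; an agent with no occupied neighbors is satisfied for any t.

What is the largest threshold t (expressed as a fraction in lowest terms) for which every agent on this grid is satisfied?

1/2

Row 0: (0,0)2 2/2 · (0,1)2 2/2 · (0,3)1 2/2 · (0,4)1 2/2 · (0,5)1 3/3 · (0,6)1 2/2
Row 1: (1,0)2 2/2 · (1,1)2 3/3 · (1,3)1 2/2 · (1,5)1 3/3 · (1,6)1 3/3
Row 2: (2,1)2 2/3 · (2,2)1 1/2 · (2,3)1 3/3 · (2,4)1 3/3 · (2,5)1 4/4 · (2,6)1 3/3
Row 3: (3,0)2 1/1 · (3,1)2 2/2 · (3,4)1 2/2 · (3,5)1 3/3 · (3,6)1 2/2
The smallest same-type fraction is 1/2 at (2,2), which reduces to 1/2. Any threshold above that leaves this agent unsatisfied.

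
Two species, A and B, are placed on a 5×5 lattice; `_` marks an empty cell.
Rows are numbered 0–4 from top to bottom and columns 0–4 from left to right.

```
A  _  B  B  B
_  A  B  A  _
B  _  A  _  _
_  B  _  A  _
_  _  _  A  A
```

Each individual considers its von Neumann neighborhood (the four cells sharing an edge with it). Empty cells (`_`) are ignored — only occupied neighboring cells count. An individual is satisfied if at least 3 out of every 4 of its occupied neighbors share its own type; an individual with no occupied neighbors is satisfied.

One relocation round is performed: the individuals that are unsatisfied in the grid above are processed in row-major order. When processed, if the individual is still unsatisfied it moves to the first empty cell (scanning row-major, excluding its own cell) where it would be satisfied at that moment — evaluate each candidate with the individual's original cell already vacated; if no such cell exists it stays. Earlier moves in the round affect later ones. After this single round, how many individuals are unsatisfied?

Initially unsatisfied (in order): (0,3), (1,1), (1,2), (1,3), (2,2).
  (0,3) → (2,4).
  (1,1) → (2,3).
  (1,2) → (1,1).
  (1,3): now satisfied by earlier moves; stays.
  (2,2): now satisfied by earlier moves; stays.
Resulting grid:
A _ B _ B
_ B _ A _
B _ A A B
_ B _ A _
_ _ _ A A
Unsatisfied now: (2,4).

1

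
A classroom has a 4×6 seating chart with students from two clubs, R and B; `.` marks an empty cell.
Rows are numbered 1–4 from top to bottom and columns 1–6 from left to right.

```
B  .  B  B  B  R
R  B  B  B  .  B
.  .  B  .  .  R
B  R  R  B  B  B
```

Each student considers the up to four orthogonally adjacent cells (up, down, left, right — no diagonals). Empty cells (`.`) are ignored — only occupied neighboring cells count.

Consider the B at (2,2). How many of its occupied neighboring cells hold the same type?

1

Occupied neighbors of (2,2): (2,1)=R, (2,3)=B.
Same type (B): 1 of 2.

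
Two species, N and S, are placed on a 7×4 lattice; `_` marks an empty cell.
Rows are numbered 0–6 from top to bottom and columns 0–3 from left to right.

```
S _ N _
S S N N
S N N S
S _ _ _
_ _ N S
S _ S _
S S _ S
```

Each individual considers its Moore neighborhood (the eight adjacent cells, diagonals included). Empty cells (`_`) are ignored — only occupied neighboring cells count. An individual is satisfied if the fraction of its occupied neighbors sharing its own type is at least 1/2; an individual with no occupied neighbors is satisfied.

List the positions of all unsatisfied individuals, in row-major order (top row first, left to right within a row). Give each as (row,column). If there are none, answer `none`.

(1,1), (2,1), (2,3), (4,2)

(0,0)S 2/2 ok
(0,2)N 2/3 ok
(1,0)S 3/4 ok
(1,1)S 3/7 unhappy
(1,2)N 4/6 ok
(1,3)N 3/4 ok
(2,0)S 3/4 ok
(2,1)N 2/6 unhappy
(2,2)N 3/5 ok
(2,3)S 0/3 unhappy
(3,0)S 1/2 ok
(4,2)N 0/2 unhappy
(4,3)S 1/2 ok
(5,0)S 2/2 ok
(5,2)S 3/4 ok
(6,0)S 2/2 ok
(6,1)S 3/3 ok
(6,3)S 1/1 ok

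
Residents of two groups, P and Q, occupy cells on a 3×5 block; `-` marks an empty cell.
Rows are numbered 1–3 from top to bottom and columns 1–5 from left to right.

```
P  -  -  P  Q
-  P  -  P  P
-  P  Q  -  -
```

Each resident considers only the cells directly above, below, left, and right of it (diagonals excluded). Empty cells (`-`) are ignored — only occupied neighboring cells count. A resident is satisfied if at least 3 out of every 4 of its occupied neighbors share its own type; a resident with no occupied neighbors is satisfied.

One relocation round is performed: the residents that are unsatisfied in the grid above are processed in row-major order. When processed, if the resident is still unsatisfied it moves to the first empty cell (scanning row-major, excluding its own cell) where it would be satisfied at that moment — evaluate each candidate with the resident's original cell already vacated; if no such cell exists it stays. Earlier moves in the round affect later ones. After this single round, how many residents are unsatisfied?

Initially unsatisfied (in order): (1,4), (1,5), (2,5), (3,2), (3,3).
  (1,4) → (1,2).
  (1,5): no empty cell satisfies it; stays.
  (2,5) → (1,3).
  (3,2) → (2,1).
  (3,3): now satisfied by earlier moves; stays.
Resulting grid:
P P P - Q
P P - P -
- - Q - -
All satisfied now.

0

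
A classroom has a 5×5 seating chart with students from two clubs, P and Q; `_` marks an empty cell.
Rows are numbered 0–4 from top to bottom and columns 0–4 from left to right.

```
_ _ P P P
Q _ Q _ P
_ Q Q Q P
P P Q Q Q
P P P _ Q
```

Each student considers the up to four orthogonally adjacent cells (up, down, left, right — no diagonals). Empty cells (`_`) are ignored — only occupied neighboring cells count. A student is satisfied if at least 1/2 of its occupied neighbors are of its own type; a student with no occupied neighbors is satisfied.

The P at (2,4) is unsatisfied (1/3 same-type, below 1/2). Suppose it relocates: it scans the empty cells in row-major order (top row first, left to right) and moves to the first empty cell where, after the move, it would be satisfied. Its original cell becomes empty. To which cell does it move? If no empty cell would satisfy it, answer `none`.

Vacating (2,4). Empty cells in order:
  (0,0): 0/1 same-type → still unsatisfied.
  (0,1): 1/1 same-type → satisfied — stop here.

(0,1)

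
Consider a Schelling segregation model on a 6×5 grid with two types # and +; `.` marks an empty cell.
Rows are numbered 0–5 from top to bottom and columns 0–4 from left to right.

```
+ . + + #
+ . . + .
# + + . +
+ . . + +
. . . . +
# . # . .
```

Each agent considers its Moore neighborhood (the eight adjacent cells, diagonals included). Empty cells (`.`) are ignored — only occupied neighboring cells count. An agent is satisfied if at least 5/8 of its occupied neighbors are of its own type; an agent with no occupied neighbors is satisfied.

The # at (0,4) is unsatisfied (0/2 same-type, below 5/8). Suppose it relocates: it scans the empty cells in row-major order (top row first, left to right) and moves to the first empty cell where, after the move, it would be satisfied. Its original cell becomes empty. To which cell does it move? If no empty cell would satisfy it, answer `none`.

Vacating (0,4). Empty cells in order:
  (0,1): 0/3 same-type → still unsatisfied.
  (1,1): 1/6 same-type → still unsatisfied.
  (1,2): 0/5 same-type → still unsatisfied.
  (1,4): 0/3 same-type → still unsatisfied.
  (2,3): 0/5 same-type → still unsatisfied.
  (3,1): 1/4 same-type → still unsatisfied.
  (3,2): 0/3 same-type → still unsatisfied.
  (4,0): 1/2 same-type → still unsatisfied.
  (4,1): 2/3 same-type → satisfied — stop here.

(4,1)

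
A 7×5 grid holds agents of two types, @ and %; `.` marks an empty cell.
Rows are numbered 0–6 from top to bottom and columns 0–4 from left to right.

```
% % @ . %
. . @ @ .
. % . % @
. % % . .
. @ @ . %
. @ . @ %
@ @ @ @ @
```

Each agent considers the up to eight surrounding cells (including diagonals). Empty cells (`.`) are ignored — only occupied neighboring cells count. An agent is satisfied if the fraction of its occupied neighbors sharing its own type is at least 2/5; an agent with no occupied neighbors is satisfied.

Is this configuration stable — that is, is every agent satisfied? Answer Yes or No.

No

(0,0)% 1/1 satisfied
(0,1)% 1/3 not
(0,2)@ 2/3 satisfied
(0,4)% 0/1 not
(1,2)@ 2/5 satisfied
(1,3)@ 3/5 satisfied
(2,1)% 2/3 satisfied
(2,3)% 1/4 not
(2,4)@ 1/2 satisfied
(3,1)% 2/4 satisfied
(3,2)% 3/5 satisfied
(4,1)@ 2/4 satisfied
(4,2)@ 3/5 satisfied
(4,4)% 1/2 satisfied
(5,1)@ 5/5 satisfied
(5,3)@ 4/6 satisfied
(5,4)% 1/4 not
(6,0)@ 2/2 satisfied
(6,1)@ 3/3 satisfied
(6,2)@ 4/4 satisfied
(6,3)@ 3/4 satisfied
(6,4)@ 2/3 satisfied
For instance (0,1) has only 1/3 same-type neighbors, below 2/5.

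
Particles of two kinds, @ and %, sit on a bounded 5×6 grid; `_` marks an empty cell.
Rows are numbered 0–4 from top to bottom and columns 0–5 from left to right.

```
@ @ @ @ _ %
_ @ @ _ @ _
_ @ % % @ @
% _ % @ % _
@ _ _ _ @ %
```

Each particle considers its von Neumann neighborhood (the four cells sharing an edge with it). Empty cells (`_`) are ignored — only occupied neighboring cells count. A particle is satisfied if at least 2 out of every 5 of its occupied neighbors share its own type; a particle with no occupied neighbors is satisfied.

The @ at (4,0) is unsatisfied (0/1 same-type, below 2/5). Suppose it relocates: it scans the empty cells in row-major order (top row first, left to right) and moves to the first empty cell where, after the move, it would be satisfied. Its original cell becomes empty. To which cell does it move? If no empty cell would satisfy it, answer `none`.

Vacating (4,0). Empty cells in order:
  (0,4): 2/3 same-type → satisfied — stop here.

(0,4)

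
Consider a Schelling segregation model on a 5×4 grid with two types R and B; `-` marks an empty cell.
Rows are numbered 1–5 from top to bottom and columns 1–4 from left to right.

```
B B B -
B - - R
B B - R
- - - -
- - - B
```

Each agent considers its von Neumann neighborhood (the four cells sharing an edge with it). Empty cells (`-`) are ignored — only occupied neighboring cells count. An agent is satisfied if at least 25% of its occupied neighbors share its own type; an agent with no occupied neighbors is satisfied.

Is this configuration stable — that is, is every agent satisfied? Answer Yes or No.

Yes

(1,1)B 2/2 satisfied
(1,2)B 2/2 satisfied
(1,3)B 1/1 satisfied
(2,1)B 2/2 satisfied
(2,4)R 1/1 satisfied
(3,1)B 2/2 satisfied
(3,2)B 1/1 satisfied
(3,4)R 1/1 satisfied
(5,4)B 0/0 satisfied
All meet the threshold, so the configuration is stable.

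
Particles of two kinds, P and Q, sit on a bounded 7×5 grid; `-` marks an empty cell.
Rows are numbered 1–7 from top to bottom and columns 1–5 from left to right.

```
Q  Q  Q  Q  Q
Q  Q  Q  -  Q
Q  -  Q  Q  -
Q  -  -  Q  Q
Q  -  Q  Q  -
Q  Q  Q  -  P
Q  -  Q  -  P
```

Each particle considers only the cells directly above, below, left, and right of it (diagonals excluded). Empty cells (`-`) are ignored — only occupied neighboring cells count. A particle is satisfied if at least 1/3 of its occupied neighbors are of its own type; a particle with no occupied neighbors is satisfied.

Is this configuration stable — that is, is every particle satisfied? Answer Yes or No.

Yes

Row 1: (1,1)Q 2/2 ✓ · (1,2)Q 3/3 ✓ · (1,3)Q 3/3 ✓ · (1,4)Q 2/2 ✓ · (1,5)Q 2/2 ✓
Row 2: (2,1)Q 3/3 ✓ · (2,2)Q 3/3 ✓ · (2,3)Q 3/3 ✓ · (2,5)Q 1/1 ✓
Row 3: (3,1)Q 2/2 ✓ · (3,3)Q 2/2 ✓ · (3,4)Q 2/2 ✓
Row 4: (4,1)Q 2/2 ✓ · (4,4)Q 3/3 ✓ · (4,5)Q 1/1 ✓
Row 5: (5,1)Q 2/2 ✓ · (5,3)Q 2/2 ✓ · (5,4)Q 2/2 ✓
Row 6: (6,1)Q 3/3 ✓ · (6,2)Q 2/2 ✓ · (6,3)Q 3/3 ✓ · (6,5)P 1/1 ✓
Row 7: (7,1)Q 1/1 ✓ · (7,3)Q 1/1 ✓ · (7,5)P 1/1 ✓
All meet the threshold, so the configuration is stable.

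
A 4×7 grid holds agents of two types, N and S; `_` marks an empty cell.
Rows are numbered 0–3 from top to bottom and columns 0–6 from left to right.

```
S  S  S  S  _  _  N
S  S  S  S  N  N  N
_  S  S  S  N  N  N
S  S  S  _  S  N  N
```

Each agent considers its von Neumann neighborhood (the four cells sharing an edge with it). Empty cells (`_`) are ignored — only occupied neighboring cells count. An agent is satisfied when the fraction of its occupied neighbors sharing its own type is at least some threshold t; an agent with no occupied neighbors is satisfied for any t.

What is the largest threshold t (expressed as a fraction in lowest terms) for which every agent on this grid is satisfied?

0/1

(0,0)S 2/2
(0,1)S 3/3
(0,2)S 3/3
(0,3)S 2/2
(0,6)N 1/1
(1,0)S 2/2
(1,1)S 4/4
(1,2)S 4/4
(1,3)S 3/4
(1,4)N 2/3
(1,5)N 3/3
(1,6)N 3/3
(2,1)S 3/3
(2,2)S 4/4
(2,3)S 2/3
(2,4)N 2/4
(2,5)N 4/4
(2,6)N 3/3
(3,0)S 1/1
(3,1)S 3/3
(3,2)S 2/2
(3,4)S 0/2
(3,5)N 2/3
(3,6)N 2/2
The smallest same-type fraction is 0/2 at (3,4), which reduces to 0/1. Any threshold above that leaves this agent unsatisfied.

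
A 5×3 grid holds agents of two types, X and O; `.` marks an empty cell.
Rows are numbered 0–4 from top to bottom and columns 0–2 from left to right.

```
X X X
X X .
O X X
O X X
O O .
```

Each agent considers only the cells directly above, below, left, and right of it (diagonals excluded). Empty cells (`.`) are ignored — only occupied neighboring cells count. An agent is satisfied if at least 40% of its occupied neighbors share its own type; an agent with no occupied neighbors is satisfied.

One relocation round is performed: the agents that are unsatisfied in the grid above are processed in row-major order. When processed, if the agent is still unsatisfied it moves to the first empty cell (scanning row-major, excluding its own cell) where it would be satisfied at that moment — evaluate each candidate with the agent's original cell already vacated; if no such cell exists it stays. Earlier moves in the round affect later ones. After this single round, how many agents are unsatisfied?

Initially unsatisfied (in order): (2,0).
  (2,0) → (4,2).
Resulting grid:
X X X
X X .
. X X
O X X
O O O
All satisfied now.

0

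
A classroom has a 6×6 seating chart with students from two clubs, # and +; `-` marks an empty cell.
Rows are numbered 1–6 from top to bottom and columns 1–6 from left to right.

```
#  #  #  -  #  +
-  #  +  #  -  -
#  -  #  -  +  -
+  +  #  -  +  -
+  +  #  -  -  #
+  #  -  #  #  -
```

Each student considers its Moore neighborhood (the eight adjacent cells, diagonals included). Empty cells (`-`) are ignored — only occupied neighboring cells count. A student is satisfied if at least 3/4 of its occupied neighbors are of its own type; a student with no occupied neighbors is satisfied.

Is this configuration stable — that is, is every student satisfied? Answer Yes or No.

Row 1: (1,1)# 2/2 ok · (1,2)# 3/4 ok · (1,3)# 3/4 ok · (1,5)# 1/2 unhappy · (1,6)+ 0/1 unhappy
Row 2: (2,2)# 5/6 ok · (2,3)+ 0/5 unhappy · (2,4)# 3/5 unhappy
Row 3: (3,1)# 1/3 unhappy · (3,3)# 3/5 unhappy · (3,5)+ 1/2 unhappy
Row 4: (4,1)+ 3/4 ok · (4,2)+ 3/7 unhappy · (4,3)# 2/4 unhappy · (4,5)+ 1/2 unhappy
Row 5: (5,1)+ 4/5 ok · (5,2)+ 4/7 unhappy · (5,3)# 3/5 unhappy · (5,6)# 1/2 unhappy
Row 6: (6,1)+ 2/3 unhappy · (6,2)# 1/4 unhappy · (6,4)# 2/2 ok · (6,5)# 2/2 ok
For instance (1,5) has only 1/2 same-type neighbors, below 3/4.

No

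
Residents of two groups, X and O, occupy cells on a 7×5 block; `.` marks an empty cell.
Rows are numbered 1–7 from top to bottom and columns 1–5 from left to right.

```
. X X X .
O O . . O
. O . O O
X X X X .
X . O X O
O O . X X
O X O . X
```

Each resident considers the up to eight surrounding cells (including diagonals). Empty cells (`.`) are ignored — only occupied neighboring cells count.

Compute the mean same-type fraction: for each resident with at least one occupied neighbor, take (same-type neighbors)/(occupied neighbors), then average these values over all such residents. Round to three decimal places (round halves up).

(1,2)X 1/3
(1,3)X 2/3
(1,4)X 1/2
(2,1)O 2/3
(2,2)O 2/4
(2,5)O 2/3
(3,2)O 2/5
(3,4)O 2/4
(3,5)O 2/3
(4,1)X 2/3
(4,2)X 3/5
(4,3)X 3/6
(4,4)X 2/6
(5,1)X 2/4
(5,3)O 1/6
(5,4)X 4/6
(5,5)O 0/4
(6,1)O 2/4
(6,2)O 4/6
(6,4)X 3/6
(6,5)X 3/4
(7,1)O 2/3
(7,2)X 0/4
(7,3)O 1/3
(7,5)X 2/2
Sum over 25 residents: 1/3 + 2/3 + 1/2 + 2/3 + 2/4 + 2/3 + 2/5 + 2/4 + 2/3 + 2/3 + 3/5 + 3/6 + 2/6 + 2/4 + 1/6 + 4/6 + 0/4 + 2/4 + 4/6 + 3/6 + 3/4 + 2/3 + 0/4 + 1/3 + 2/2 = 51/4; mean = 51/4 ÷ 25 = 51/100 = 0.51 → 0.510.

0.510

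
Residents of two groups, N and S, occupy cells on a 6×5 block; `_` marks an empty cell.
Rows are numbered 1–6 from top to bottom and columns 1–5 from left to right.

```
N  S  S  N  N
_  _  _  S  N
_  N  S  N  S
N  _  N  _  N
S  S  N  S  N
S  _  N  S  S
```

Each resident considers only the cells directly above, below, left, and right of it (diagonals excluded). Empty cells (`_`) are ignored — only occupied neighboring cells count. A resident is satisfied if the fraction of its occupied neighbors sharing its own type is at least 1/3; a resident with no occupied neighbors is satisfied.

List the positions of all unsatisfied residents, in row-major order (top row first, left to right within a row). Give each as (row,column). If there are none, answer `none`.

(1,1), (2,4), (3,2), (3,3), (3,4), (3,5), (4,1)

(1,1)N 0/1 unhappy
(1,2)S 1/2 ok
(1,3)S 1/2 ok
(1,4)N 1/3 ok
(1,5)N 2/2 ok
(2,4)S 0/3 unhappy
(2,5)N 1/3 ok
(3,2)N 0/1 unhappy
(3,3)S 0/3 unhappy
(3,4)N 0/3 unhappy
(3,5)S 0/3 unhappy
(4,1)N 0/1 unhappy
(4,3)N 1/2 ok
(4,5)N 1/2 ok
(5,1)S 2/3 ok
(5,2)S 1/2 ok
(5,3)N 2/4 ok
(5,4)S 1/3 ok
(5,5)N 1/3 ok
(6,1)S 1/1 ok
(6,3)N 1/2 ok
(6,4)S 2/3 ok
(6,5)S 1/2 ok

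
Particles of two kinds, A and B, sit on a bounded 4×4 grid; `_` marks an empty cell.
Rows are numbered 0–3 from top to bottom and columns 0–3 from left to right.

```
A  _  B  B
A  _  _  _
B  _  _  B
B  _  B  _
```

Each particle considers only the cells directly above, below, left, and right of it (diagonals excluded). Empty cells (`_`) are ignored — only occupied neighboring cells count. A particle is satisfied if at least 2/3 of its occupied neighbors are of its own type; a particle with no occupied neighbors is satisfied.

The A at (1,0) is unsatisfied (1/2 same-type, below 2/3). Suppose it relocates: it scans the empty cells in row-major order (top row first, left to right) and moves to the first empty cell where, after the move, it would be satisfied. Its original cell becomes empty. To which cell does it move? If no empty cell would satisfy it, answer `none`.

(1,1)

Vacating (1,0). Empty cells in order:
  (0,1): 1/2 same-type → still unsatisfied.
  (1,1): 0/0 same-type → satisfied — stop here.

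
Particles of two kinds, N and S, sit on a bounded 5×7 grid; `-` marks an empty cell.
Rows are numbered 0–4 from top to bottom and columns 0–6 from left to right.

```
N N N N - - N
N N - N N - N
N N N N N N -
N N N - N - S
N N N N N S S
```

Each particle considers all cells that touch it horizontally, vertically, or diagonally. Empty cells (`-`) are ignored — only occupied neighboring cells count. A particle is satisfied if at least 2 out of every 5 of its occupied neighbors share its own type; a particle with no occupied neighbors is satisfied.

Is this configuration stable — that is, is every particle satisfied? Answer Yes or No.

(0,0)N 3/3 satisfied
(0,1)N 4/4 satisfied
(0,2)N 4/4 satisfied
(0,3)N 3/3 satisfied
(0,6)N 1/1 satisfied
(1,0)N 5/5 satisfied
(1,1)N 7/7 satisfied
(1,3)N 6/6 satisfied
(1,4)N 5/5 satisfied
(1,6)N 2/2 satisfied
(2,0)N 5/5 satisfied
(2,1)N 7/7 satisfied
(2,2)N 6/6 satisfied
(2,3)N 6/6 satisfied
(2,4)N 5/5 satisfied
(2,5)N 4/5 satisfied
(3,0)N 5/5 satisfied
(3,1)N 8/8 satisfied
(3,2)N 7/7 satisfied
(3,4)N 5/6 satisfied
(3,6)S 2/3 satisfied
(4,0)N 3/3 satisfied
(4,1)N 5/5 satisfied
(4,2)N 4/4 satisfied
(4,3)N 4/4 satisfied
(4,4)N 2/3 satisfied
(4,5)S 2/4 satisfied
(4,6)S 2/2 satisfied
All meet the threshold, so the configuration is stable.

Yes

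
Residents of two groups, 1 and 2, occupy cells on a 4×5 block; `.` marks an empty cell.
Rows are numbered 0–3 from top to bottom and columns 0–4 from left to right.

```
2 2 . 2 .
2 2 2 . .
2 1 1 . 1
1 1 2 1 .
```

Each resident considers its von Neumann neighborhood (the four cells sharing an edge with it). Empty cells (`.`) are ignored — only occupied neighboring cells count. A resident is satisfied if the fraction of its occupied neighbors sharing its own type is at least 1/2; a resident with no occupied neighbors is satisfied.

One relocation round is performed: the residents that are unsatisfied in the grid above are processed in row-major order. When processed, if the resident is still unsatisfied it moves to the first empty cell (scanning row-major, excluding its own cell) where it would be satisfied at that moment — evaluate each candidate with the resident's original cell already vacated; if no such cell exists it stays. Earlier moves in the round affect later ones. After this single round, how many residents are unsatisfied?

0

Initially unsatisfied (in order): (2,0), (2,2), (3,2), (3,3).
  (2,0) → (0,2).
  (2,2) → (1,4).
  (3,2) → (0,4).
  (3,3): now satisfied by earlier moves; stays.
Resulting grid:
2 2 2 2 2
2 2 2 . 1
. 1 . . 1
1 1 . 1 .
All satisfied now.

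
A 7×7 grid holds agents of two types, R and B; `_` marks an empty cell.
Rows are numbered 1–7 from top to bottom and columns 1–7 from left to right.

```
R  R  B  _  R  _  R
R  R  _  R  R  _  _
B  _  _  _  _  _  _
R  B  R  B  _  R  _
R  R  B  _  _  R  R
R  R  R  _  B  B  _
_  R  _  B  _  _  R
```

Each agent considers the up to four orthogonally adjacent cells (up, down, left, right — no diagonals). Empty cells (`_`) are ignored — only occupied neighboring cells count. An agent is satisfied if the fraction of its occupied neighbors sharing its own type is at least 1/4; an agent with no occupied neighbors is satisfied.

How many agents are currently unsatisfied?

(1,1)R 2/2 ok
(1,2)R 2/3 ok
(1,3)B 0/1 unhappy
(1,5)R 1/1 ok
(1,7)R 0/0 ok
(2,1)R 2/3 ok
(2,2)R 2/2 ok
(2,4)R 1/1 ok
(2,5)R 2/2 ok
(3,1)B 0/2 unhappy
(4,1)R 1/3 ok
(4,2)B 0/3 unhappy
(4,3)R 0/3 unhappy
(4,4)B 0/1 unhappy
(4,6)R 1/1 ok
(5,1)R 3/3 ok
(5,2)R 2/4 ok
(5,3)B 0/3 unhappy
(5,6)R 2/3 ok
(5,7)R 1/1 ok
(6,1)R 2/2 ok
(6,2)R 4/4 ok
(6,3)R 1/2 ok
(6,5)B 1/1 ok
(6,6)B 1/2 ok
(7,2)R 1/1 ok
(7,4)B 0/0 ok
(7,7)R 0/0 ok
Unsatisfied: (1,3), (3,1), (4,2), (4,3), (4,4), (5,3) — 6 in total.

6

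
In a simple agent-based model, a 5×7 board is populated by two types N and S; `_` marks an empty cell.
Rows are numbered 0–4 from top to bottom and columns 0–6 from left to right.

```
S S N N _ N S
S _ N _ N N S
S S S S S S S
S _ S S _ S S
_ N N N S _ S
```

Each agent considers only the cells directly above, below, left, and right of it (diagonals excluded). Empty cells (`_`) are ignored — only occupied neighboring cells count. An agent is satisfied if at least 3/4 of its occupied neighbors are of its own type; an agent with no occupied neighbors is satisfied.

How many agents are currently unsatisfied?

14

Row 0: (0,0)S 2/2 ✓ · (0,1)S 1/2 ✗ · (0,2)N 2/3 ✗ · (0,3)N 1/1 ✓ · (0,5)N 1/2 ✗ · (0,6)S 1/2 ✗
Row 1: (1,0)S 2/2 ✓ · (1,2)N 1/2 ✗ · (1,4)N 1/2 ✗ · (1,5)N 2/4 ✗ · (1,6)S 2/3 ✗
Row 2: (2,0)S 3/3 ✓ · (2,1)S 2/2 ✓ · (2,2)S 3/4 ✓ · (2,3)S 3/3 ✓ · (2,4)S 2/3 ✗ · (2,5)S 3/4 ✓ · (2,6)S 3/3 ✓
Row 3: (3,0)S 1/1 ✓ · (3,2)S 2/3 ✗ · (3,3)S 2/3 ✗ · (3,5)S 2/2 ✓ · (3,6)S 3/3 ✓
Row 4: (4,1)N 1/1 ✓ · (4,2)N 2/3 ✗ · (4,3)N 1/3 ✗ · (4,4)S 0/1 ✗ · (4,6)S 1/1 ✓
Unsatisfied: (0,1), (0,2), (0,5), (0,6), (1,2), (1,4), (1,5), (1,6), (2,4), (3,2), (3,3), (4,2), (4,3), (4,4) — 14 in total.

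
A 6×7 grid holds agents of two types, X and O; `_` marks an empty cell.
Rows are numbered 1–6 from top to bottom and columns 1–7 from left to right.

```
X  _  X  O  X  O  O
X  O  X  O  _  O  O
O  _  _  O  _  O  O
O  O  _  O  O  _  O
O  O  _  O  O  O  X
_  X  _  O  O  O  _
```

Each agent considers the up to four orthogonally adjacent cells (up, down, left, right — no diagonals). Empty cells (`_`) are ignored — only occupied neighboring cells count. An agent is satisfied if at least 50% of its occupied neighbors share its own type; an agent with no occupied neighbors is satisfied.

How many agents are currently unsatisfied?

7

Row 1: (1,1)X 1/1 ✓ · (1,3)X 1/2 ✓ · (1,4)O 1/3 ✗ · (1,5)X 0/2 ✗ · (1,6)O 2/3 ✓ · (1,7)O 2/2 ✓
Row 2: (2,1)X 1/3 ✗ · (2,2)O 0/2 ✗ · (2,3)X 1/3 ✗ · (2,4)O 2/3 ✓ · (2,6)O 3/3 ✓ · (2,7)O 3/3 ✓
Row 3: (3,1)O 1/2 ✓ · (3,4)O 2/2 ✓ · (3,6)O 2/2 ✓ · (3,7)O 3/3 ✓
Row 4: (4,1)O 3/3 ✓ · (4,2)O 2/2 ✓ · (4,4)O 3/3 ✓ · (4,5)O 2/2 ✓ · (4,7)O 1/2 ✓
Row 5: (5,1)O 2/2 ✓ · (5,2)O 2/3 ✓ · (5,4)O 3/3 ✓ · (5,5)O 4/4 ✓ · (5,6)O 2/3 ✓ · (5,7)X 0/2 ✗
Row 6: (6,2)X 0/1 ✗ · (6,4)O 2/2 ✓ · (6,5)O 3/3 ✓ · (6,6)O 2/2 ✓
Unsatisfied: (1,4), (1,5), (2,1), (2,2), (2,3), (5,7), (6,2) — 7 in total.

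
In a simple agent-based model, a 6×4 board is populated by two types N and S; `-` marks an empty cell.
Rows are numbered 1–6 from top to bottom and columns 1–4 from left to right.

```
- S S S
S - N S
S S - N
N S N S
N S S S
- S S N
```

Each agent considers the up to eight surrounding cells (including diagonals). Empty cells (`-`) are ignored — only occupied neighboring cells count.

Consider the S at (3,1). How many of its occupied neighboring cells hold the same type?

3

Occupied neighbors of (3,1): (2,1)=S, (3,2)=S, (4,1)=N, (4,2)=S.
Same type (S): 3 of 4.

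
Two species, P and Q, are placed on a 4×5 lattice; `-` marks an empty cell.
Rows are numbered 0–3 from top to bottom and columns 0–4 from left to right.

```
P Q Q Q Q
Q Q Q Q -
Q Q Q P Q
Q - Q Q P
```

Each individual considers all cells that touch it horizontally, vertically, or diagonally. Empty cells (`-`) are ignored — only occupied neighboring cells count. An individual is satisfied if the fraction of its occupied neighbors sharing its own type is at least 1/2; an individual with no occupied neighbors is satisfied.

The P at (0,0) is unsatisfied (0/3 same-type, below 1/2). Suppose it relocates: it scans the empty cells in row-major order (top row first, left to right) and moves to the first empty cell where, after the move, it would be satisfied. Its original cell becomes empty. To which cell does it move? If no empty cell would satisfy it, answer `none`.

none

Vacating (0,0). Empty cells in order:
  (1,4): 1/5 same-type → still unsatisfied.
  (3,1): 0/5 same-type → still unsatisfied.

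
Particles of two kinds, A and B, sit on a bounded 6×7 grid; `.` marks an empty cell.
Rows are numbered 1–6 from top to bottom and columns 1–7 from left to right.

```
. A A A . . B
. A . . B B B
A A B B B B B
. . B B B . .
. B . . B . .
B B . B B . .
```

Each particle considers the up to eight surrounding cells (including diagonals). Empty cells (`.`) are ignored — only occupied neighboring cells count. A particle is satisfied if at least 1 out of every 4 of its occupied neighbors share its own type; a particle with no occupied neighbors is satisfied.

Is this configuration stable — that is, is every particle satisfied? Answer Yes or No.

(1,2)A 2/2 ✓
(1,3)A 3/3 ✓
(1,4)A 1/2 ✓
(1,7)B 2/2 ✓
(2,2)A 4/5 ✓
(2,5)B 4/5 ✓
(2,6)B 6/6 ✓
(2,7)B 4/4 ✓
(3,1)A 2/2 ✓
(3,2)A 2/4 ✓
(3,3)B 3/5 ✓
(3,4)B 6/6 ✓
(3,5)B 6/6 ✓
(3,6)B 6/6 ✓
(3,7)B 3/3 ✓
(4,3)B 4/5 ✓
(4,4)B 6/6 ✓
(4,5)B 5/5 ✓
(5,2)B 3/3 ✓
(5,5)B 4/4 ✓
(6,1)B 2/2 ✓
(6,2)B 2/2 ✓
(6,4)B 2/2 ✓
(6,5)B 2/2 ✓
All meet the threshold, so the configuration is stable.

Yes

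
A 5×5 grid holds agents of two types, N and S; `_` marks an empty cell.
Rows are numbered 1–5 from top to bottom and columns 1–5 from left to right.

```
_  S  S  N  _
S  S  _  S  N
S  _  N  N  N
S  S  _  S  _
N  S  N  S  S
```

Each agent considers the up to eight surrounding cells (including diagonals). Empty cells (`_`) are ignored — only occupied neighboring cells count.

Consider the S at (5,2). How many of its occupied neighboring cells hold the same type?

2

Occupied neighbors of (5,2): (4,1)=S, (4,2)=S, (5,1)=N, (5,3)=N.
Same type (S): 2 of 4.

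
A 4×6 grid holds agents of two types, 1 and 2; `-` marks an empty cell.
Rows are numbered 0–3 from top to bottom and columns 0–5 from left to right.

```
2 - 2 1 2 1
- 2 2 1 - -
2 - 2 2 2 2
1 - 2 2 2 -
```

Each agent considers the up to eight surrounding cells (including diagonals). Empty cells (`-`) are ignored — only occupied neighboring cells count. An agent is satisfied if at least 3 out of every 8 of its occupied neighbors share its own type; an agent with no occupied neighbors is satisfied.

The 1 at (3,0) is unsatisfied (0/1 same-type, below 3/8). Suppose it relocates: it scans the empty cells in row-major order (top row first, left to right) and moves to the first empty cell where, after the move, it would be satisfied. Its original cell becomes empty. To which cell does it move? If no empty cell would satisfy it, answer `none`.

Vacating (3,0). Empty cells in order:
  (0,1): 0/4 same-type → still unsatisfied.
  (1,0): 0/3 same-type → still unsatisfied.
  (1,4): 3/7 same-type → satisfied — stop here.

(1,4)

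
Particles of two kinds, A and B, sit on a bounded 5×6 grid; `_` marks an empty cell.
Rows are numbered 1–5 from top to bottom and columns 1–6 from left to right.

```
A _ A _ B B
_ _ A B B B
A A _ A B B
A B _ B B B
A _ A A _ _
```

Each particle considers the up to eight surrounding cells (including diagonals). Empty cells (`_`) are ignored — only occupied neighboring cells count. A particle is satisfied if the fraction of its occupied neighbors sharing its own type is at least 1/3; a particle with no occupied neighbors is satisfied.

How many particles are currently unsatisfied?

2

Row 1: (1,1)A 0/0 ✓ · (1,3)A 1/2 ✓ · (1,5)B 4/4 ✓ · (1,6)B 3/3 ✓
Row 2: (2,3)A 3/4 ✓ · (2,4)B 3/6 ✓ · (2,5)B 6/7 ✓ · (2,6)B 5/5 ✓
Row 3: (3,1)A 2/3 ✓ · (3,2)A 3/4 ✓ · (3,4)A 1/6 ✗ · (3,5)B 7/8 ✓ · (3,6)B 5/5 ✓
Row 4: (4,1)A 3/4 ✓ · (4,2)B 0/5 ✗ · (4,4)B 2/5 ✓ · (4,5)B 4/6 ✓ · (4,6)B 3/3 ✓
Row 5: (5,1)A 1/2 ✓ · (5,3)A 1/3 ✓ · (5,4)A 1/3 ✓
Unsatisfied: (3,4), (4,2) — 2 in total.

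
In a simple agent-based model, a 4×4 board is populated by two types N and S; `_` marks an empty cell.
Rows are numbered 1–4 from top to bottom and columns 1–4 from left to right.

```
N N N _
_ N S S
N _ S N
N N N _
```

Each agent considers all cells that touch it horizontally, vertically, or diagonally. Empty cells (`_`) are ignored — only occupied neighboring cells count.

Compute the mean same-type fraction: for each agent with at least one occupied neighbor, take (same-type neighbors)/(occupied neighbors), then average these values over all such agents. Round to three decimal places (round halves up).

0.646

Row 1: (1,1)N 2/2 · (1,2)N 3/4 · (1,3)N 2/4
Row 2: (2,2)N 4/6 · (2,3)S 2/6 · (2,4)S 2/4
Row 3: (3,1)N 3/3 · (3,3)S 2/6 · (3,4)N 1/4
Row 4: (4,1)N 2/2 · (4,2)N 3/4 · (4,3)N 2/3
Sum over 12 agents: 2/2 + 3/4 + 2/4 + 4/6 + 2/6 + 2/4 + 3/3 + 2/6 + 1/4 + 2/2 + 3/4 + 2/3 = 31/4; mean = 31/4 ÷ 12 = 31/48 = 0.645833… → 0.646.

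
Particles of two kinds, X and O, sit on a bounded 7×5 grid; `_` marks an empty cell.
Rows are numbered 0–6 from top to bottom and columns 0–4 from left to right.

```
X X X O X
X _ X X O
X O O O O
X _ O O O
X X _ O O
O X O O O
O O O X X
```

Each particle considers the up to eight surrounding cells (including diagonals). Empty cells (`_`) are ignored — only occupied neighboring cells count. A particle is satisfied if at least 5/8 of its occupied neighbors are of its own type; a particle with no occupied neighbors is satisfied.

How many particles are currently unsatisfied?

(0,0)X 2/2 ✓
(0,1)X 4/4 ✓
(0,2)X 3/4 ✓
(0,3)O 1/5 ✗
(0,4)X 1/3 ✗
(1,0)X 3/4 ✓
(1,2)X 3/7 ✗
(1,3)X 3/8 ✗
(1,4)O 3/5 ✗
(2,0)X 2/3 ✓
(2,1)O 2/6 ✗
(2,2)O 4/6 ✓
(2,3)O 6/8 ✓
(2,4)O 4/5 ✓
(3,0)X 3/4 ✓
(3,2)O 5/6 ✓
(3,3)O 7/7 ✓
(3,4)O 5/5 ✓
(4,0)X 3/4 ✓
(4,1)X 3/6 ✗
(4,3)O 7/7 ✓
(4,4)O 5/5 ✓
(5,0)O 2/5 ✗
(5,1)X 2/7 ✗
(5,2)O 4/7 ✗
(5,3)O 5/7 ✓
(5,4)O 3/5 ✗
(6,0)O 2/3 ✓
(6,1)O 4/5 ✓
(6,2)O 3/5 ✗
(6,3)X 1/5 ✗
(6,4)X 1/3 ✗
Unsatisfied: (0,3), (0,4), (1,2), (1,3), (1,4), (2,1), (4,1), (5,0), (5,1), (5,2), (5,4), (6,2), (6,3), (6,4) — 14 in total.

14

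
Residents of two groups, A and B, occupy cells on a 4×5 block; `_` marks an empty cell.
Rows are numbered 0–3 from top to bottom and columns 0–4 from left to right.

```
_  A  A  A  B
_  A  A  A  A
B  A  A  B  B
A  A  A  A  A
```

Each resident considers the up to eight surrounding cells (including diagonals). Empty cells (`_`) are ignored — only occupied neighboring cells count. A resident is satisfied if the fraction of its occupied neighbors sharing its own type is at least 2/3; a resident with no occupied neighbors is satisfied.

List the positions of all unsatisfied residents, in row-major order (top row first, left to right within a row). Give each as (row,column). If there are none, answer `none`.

(0,1)A 3/3 satisfied
(0,2)A 5/5 satisfied
(0,3)A 4/5 satisfied
(0,4)B 0/3 not
(1,1)A 5/6 satisfied
(1,2)A 7/8 satisfied
(1,3)A 5/8 not
(1,4)A 2/5 not
(2,0)B 0/4 not
(2,1)A 6/7 satisfied
(2,2)A 7/8 satisfied
(2,3)B 1/8 not
(2,4)B 1/5 not
(3,0)A 2/3 satisfied
(3,1)A 4/5 satisfied
(3,2)A 4/5 satisfied
(3,3)A 3/5 not
(3,4)A 1/3 not

(0,4), (1,3), (1,4), (2,0), (2,3), (2,4), (3,3), (3,4)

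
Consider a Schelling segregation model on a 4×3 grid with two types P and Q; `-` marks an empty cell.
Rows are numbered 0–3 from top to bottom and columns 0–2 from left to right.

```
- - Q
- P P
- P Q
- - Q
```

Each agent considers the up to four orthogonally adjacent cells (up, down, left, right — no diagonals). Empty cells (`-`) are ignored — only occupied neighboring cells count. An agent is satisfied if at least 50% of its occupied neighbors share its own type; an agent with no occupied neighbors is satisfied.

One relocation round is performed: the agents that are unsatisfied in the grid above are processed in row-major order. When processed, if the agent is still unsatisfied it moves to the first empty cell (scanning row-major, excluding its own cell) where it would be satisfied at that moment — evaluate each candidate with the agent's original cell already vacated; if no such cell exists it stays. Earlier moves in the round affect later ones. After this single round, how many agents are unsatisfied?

Initially unsatisfied (in order): (0,2), (1,2), (2,2).
  (0,2) → (0,0).
  (1,2): now satisfied by earlier moves; stays.
  (2,2) → (0,1).
Resulting grid:
Q Q -
- P P
- P -
- - Q
All satisfied now.

0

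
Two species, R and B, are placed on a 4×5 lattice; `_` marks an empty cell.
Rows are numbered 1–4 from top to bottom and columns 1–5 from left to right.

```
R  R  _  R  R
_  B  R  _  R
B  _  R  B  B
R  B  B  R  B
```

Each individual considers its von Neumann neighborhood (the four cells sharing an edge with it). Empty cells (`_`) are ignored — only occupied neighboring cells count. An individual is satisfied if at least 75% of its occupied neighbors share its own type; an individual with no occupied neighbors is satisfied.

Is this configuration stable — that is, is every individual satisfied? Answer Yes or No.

No

(1,1)R 1/1 ok
(1,2)R 1/2 unhappy
(1,4)R 1/1 ok
(1,5)R 2/2 ok
(2,2)B 0/2 unhappy
(2,3)R 1/2 unhappy
(2,5)R 1/2 unhappy
(3,1)B 0/1 unhappy
(3,3)R 1/3 unhappy
(3,4)B 1/3 unhappy
(3,5)B 2/3 unhappy
(4,1)R 0/2 unhappy
(4,2)B 1/2 unhappy
(4,3)B 1/3 unhappy
(4,4)R 0/3 unhappy
(4,5)B 1/2 unhappy
For instance (1,2) has only 1/2 same-type neighbors, below 3/4.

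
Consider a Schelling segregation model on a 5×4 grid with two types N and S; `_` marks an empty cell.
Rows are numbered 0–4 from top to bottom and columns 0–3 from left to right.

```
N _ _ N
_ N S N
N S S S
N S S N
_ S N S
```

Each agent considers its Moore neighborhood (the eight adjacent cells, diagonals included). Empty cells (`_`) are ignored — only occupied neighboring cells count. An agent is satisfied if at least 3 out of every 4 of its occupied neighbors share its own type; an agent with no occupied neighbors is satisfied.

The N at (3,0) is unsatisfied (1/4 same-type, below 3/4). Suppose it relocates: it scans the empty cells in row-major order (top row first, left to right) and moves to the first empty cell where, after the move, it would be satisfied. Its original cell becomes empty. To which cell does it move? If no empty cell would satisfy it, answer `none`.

(0,2)

Vacating (3,0). Empty cells in order:
  (0,1): 2/3 same-type → still unsatisfied.
  (0,2): 3/4 same-type → satisfied — stop here.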